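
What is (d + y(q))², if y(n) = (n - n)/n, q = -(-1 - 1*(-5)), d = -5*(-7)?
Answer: 1225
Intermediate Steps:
d = 35
q = -4 (q = -(-1 + 5) = -1*4 = -4)
y(n) = 0 (y(n) = 0/n = 0)
(d + y(q))² = (35 + 0)² = 35² = 1225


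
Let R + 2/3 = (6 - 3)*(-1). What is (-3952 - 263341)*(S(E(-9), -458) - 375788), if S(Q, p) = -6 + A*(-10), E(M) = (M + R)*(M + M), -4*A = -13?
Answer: 200911585329/2 ≈ 1.0046e+11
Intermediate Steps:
A = 13/4 (A = -1/4*(-13) = 13/4 ≈ 3.2500)
R = -11/3 (R = -2/3 + (6 - 3)*(-1) = -2/3 + 3*(-1) = -2/3 - 3 = -11/3 ≈ -3.6667)
E(M) = 2*M*(-11/3 + M) (E(M) = (M - 11/3)*(M + M) = (-11/3 + M)*(2*M) = 2*M*(-11/3 + M))
S(Q, p) = -77/2 (S(Q, p) = -6 + (13/4)*(-10) = -6 - 65/2 = -77/2)
(-3952 - 263341)*(S(E(-9), -458) - 375788) = (-3952 - 263341)*(-77/2 - 375788) = -267293*(-751653/2) = 200911585329/2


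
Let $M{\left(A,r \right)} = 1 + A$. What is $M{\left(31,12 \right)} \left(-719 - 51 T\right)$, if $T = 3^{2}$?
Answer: $-37696$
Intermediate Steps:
$T = 9$
$M{\left(31,12 \right)} \left(-719 - 51 T\right) = \left(1 + 31\right) \left(-719 - 459\right) = 32 \left(-719 - 459\right) = 32 \left(-1178\right) = -37696$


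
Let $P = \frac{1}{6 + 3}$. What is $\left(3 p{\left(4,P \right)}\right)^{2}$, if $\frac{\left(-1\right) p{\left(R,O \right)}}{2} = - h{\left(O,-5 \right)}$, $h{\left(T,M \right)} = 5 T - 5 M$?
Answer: $\frac{211600}{9} \approx 23511.0$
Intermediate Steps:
$P = \frac{1}{9} \approx 0.11111$
$h{\left(T,M \right)} = - 5 M + 5 T$
$p{\left(R,O \right)} = 50 + 10 O$ ($p{\left(R,O \right)} = - 2 \left(- (\left(-5\right) \left(-5\right) + 5 O)\right) = - 2 \left(- (25 + 5 O)\right) = - 2 \left(-25 - 5 O\right) = 50 + 10 O$)
$\left(3 p{\left(4,P \right)}\right)^{2} = \left(3 \left(50 + 10 \cdot \frac{1}{9}\right)\right)^{2} = \left(3 \left(50 + \frac{10}{9}\right)\right)^{2} = \left(3 \cdot \frac{460}{9}\right)^{2} = \left(\frac{460}{3}\right)^{2} = \frac{211600}{9}$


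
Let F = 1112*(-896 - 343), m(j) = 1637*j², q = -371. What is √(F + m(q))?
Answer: √223940549 ≈ 14965.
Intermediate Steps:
F = -1377768 (F = 1112*(-1239) = -1377768)
√(F + m(q)) = √(-1377768 + 1637*(-371)²) = √(-1377768 + 1637*137641) = √(-1377768 + 225318317) = √223940549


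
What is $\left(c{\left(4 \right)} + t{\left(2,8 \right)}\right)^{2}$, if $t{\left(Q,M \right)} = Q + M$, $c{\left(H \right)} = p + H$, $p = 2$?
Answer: $256$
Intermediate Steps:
$c{\left(H \right)} = 2 + H$
$t{\left(Q,M \right)} = M + Q$
$\left(c{\left(4 \right)} + t{\left(2,8 \right)}\right)^{2} = \left(\left(2 + 4\right) + \left(8 + 2\right)\right)^{2} = \left(6 + 10\right)^{2} = 16^{2} = 256$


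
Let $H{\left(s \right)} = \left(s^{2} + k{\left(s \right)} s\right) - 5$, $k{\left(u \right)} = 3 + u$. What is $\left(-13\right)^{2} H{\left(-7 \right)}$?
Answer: $12168$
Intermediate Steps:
$H{\left(s \right)} = -5 + s^{2} + s \left(3 + s\right)$ ($H{\left(s \right)} = \left(s^{2} + \left(3 + s\right) s\right) - 5 = \left(s^{2} + s \left(3 + s\right)\right) - 5 = -5 + s^{2} + s \left(3 + s\right)$)
$\left(-13\right)^{2} H{\left(-7 \right)} = \left(-13\right)^{2} \left(-5 + \left(-7\right)^{2} - 7 \left(3 - 7\right)\right) = 169 \left(-5 + 49 - -28\right) = 169 \left(-5 + 49 + 28\right) = 169 \cdot 72 = 12168$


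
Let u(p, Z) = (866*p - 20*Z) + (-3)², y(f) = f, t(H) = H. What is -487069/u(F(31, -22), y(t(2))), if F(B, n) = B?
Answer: -487069/26815 ≈ -18.164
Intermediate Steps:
u(p, Z) = 9 - 20*Z + 866*p (u(p, Z) = (-20*Z + 866*p) + 9 = 9 - 20*Z + 866*p)
-487069/u(F(31, -22), y(t(2))) = -487069/(9 - 20*2 + 866*31) = -487069/(9 - 40 + 26846) = -487069/26815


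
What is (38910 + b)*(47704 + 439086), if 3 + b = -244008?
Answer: -99841115790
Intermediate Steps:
b = -244011 (b = -3 - 244008 = -244011)
(38910 + b)*(47704 + 439086) = (38910 - 244011)*(47704 + 439086) = -205101*486790 = -99841115790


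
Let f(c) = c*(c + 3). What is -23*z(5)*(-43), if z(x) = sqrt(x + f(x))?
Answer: 2967*sqrt(5) ≈ 6634.4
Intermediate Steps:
f(c) = c*(3 + c)
z(x) = sqrt(x + x*(3 + x))
-23*z(5)*(-43) = -23*sqrt(5)*sqrt(4 + 5)*(-43) = -23*3*sqrt(5)*(-43) = -69*sqrt(5)*(-43) = 2967*sqrt(5)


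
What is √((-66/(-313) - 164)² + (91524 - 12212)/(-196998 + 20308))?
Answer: 2*√5128089052533420455/27651985 ≈ 163.79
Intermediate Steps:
√((-66/(-313) - 164)² + (91524 - 12212)/(-196998 + 20308)) = √((-66*(-1/313) - 164)² + 79312/(-176690)) = √((66/313 - 164)² + 79312*(-1/176690)) = √((-51266/313)² - 39656/88345) = √(2628202756/97969 - 39656/88345) = √(232184687420156/8655071305) = 2*√5128089052533420455/27651985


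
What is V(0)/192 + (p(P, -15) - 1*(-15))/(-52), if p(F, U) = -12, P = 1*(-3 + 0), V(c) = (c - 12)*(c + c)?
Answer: -3/52 ≈ -0.057692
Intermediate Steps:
V(c) = 2*c*(-12 + c) (V(c) = (-12 + c)*(2*c) = 2*c*(-12 + c))
P = -3 (P = 1*(-3) = -3)
V(0)/192 + (p(P, -15) - 1*(-15))/(-52) = (2*0*(-12 + 0))/192 + (-12 - 1*(-15))/(-52) = (2*0*(-12))*(1/192) + (-12 + 15)*(-1/52) = 0*(1/192) + 3*(-1/52) = 0 - 3/52 = -3/52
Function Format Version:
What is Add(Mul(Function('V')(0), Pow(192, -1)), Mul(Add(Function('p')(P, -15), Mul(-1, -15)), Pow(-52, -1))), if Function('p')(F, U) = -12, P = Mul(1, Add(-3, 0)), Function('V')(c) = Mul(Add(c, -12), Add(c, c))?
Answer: Rational(-3, 52) ≈ -0.057692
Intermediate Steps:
Function('V')(c) = Mul(2, c, Add(-12, c)) (Function('V')(c) = Mul(Add(-12, c), Mul(2, c)) = Mul(2, c, Add(-12, c)))
P = -3 (P = Mul(1, -3) = -3)
Add(Mul(Function('V')(0), Pow(192, -1)), Mul(Add(Function('p')(P, -15), Mul(-1, -15)), Pow(-52, -1))) = Add(Mul(Mul(2, 0, Add(-12, 0)), Pow(192, -1)), Mul(Add(-12, Mul(-1, -15)), Pow(-52, -1))) = Add(Mul(Mul(2, 0, -12), Rational(1, 192)), Mul(Add(-12, 15), Rational(-1, 52))) = Add(Mul(0, Rational(1, 192)), Mul(3, Rational(-1, 52))) = Add(0, Rational(-3, 52)) = Rational(-3, 52)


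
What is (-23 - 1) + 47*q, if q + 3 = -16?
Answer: -917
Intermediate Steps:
q = -19 (q = -3 - 16 = -19)
(-23 - 1) + 47*q = (-23 - 1) + 47*(-19) = -24 - 893 = -917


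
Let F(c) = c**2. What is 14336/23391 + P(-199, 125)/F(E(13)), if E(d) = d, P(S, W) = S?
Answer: -2232025/3953079 ≈ -0.56463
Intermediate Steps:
14336/23391 + P(-199, 125)/F(E(13)) = 14336/23391 - 199/(13**2) = 14336*(1/23391) - 199/169 = 14336/23391 - 199*1/169 = 14336/23391 - 199/169 = -2232025/3953079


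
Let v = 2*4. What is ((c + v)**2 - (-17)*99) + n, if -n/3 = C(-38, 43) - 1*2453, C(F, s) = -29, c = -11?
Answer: 9138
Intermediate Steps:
v = 8
n = 7446 (n = -3*(-29 - 1*2453) = -3*(-29 - 2453) = -3*(-2482) = 7446)
((c + v)**2 - (-17)*99) + n = ((-11 + 8)**2 - (-17)*99) + 7446 = ((-3)**2 - 1*(-1683)) + 7446 = (9 + 1683) + 7446 = 1692 + 7446 = 9138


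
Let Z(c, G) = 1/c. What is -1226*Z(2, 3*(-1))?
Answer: -613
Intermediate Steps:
-1226*Z(2, 3*(-1)) = -1226/2 = -1226*½ = -613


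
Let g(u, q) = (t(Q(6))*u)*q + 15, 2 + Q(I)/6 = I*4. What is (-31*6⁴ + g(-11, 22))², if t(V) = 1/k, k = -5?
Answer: 40225516969/25 ≈ 1.6090e+9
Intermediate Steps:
Q(I) = -12 + 24*I (Q(I) = -12 + 6*(I*4) = -12 + 6*(4*I) = -12 + 24*I)
t(V) = -⅕ (t(V) = 1/(-5) = -⅕)
g(u, q) = 15 - q*u/5 (g(u, q) = (-u/5)*q + 15 = -q*u/5 + 15 = 15 - q*u/5)
(-31*6⁴ + g(-11, 22))² = (-31*6⁴ + (15 - ⅕*22*(-11)))² = (-31*1296 + (15 + 242/5))² = (-40176 + 317/5)² = (-200563/5)² = 40225516969/25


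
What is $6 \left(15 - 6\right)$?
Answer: $54$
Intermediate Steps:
$6 \left(15 - 6\right) = 6 \cdot 9 = 54$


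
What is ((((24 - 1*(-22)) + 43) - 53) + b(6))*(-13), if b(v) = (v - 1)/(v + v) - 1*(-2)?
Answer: -5993/12 ≈ -499.42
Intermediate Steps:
b(v) = 2 + (-1 + v)/(2*v) (b(v) = (-1 + v)/((2*v)) + 2 = (-1 + v)*(1/(2*v)) + 2 = (-1 + v)/(2*v) + 2 = 2 + (-1 + v)/(2*v))
((((24 - 1*(-22)) + 43) - 53) + b(6))*(-13) = ((((24 - 1*(-22)) + 43) - 53) + (½)*(-1 + 5*6)/6)*(-13) = ((((24 + 22) + 43) - 53) + (½)*(⅙)*(-1 + 30))*(-13) = (((46 + 43) - 53) + (½)*(⅙)*29)*(-13) = ((89 - 53) + 29/12)*(-13) = (36 + 29/12)*(-13) = (461/12)*(-13) = -5993/12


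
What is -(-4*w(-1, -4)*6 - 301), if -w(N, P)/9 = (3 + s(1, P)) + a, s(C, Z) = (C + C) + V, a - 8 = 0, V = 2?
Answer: -2939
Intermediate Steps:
a = 8 (a = 8 + 0 = 8)
s(C, Z) = 2 + 2*C (s(C, Z) = (C + C) + 2 = 2*C + 2 = 2 + 2*C)
w(N, P) = -135 (w(N, P) = -9*((3 + (2 + 2*1)) + 8) = -9*((3 + (2 + 2)) + 8) = -9*((3 + 4) + 8) = -9*(7 + 8) = -9*15 = -135)
-(-4*w(-1, -4)*6 - 301) = -(-4*(-135)*6 - 301) = -(540*6 - 301) = -(3240 - 301) = -1*2939 = -2939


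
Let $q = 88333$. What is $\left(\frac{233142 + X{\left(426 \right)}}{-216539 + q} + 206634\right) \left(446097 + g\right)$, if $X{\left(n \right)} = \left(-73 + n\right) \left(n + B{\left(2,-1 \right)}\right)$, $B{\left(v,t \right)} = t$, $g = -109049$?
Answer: $\frac{4464425813184988}{64103} \approx 6.9645 \cdot 10^{10}$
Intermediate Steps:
$X{\left(n \right)} = \left(-1 + n\right) \left(-73 + n\right)$ ($X{\left(n \right)} = \left(-73 + n\right) \left(n - 1\right) = \left(-73 + n\right) \left(-1 + n\right) = \left(-1 + n\right) \left(-73 + n\right)$)
$\left(\frac{233142 + X{\left(426 \right)}}{-216539 + q} + 206634\right) \left(446097 + g\right) = \left(\frac{233142 + \left(73 + 426^{2} - 31524\right)}{-216539 + 88333} + 206634\right) \left(446097 - 109049\right) = \left(\frac{233142 + \left(73 + 181476 - 31524\right)}{-128206} + 206634\right) 337048 = \left(\left(233142 + 150025\right) \left(- \frac{1}{128206}\right) + 206634\right) 337048 = \left(383167 \left(- \frac{1}{128206}\right) + 206634\right) 337048 = \left(- \frac{383167}{128206} + 206634\right) 337048 = \frac{26491335437}{128206} \cdot 337048 = \frac{4464425813184988}{64103}$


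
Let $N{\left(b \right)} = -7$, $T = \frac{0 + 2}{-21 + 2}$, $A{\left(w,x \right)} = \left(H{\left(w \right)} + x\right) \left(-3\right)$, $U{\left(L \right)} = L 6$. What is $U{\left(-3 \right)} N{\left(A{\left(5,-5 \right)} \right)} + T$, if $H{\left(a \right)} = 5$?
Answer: $\frac{2392}{19} \approx 125.89$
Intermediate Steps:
$U{\left(L \right)} = 6 L$
$A{\left(w,x \right)} = -15 - 3 x$ ($A{\left(w,x \right)} = \left(5 + x\right) \left(-3\right) = -15 - 3 x$)
$T = - \frac{2}{19}$ ($T = \frac{2}{-19} = 2 \left(- \frac{1}{19}\right) = - \frac{2}{19} \approx -0.10526$)
$U{\left(-3 \right)} N{\left(A{\left(5,-5 \right)} \right)} + T = 6 \left(-3\right) \left(-7\right) - \frac{2}{19} = \left(-18\right) \left(-7\right) - \frac{2}{19} = 126 - \frac{2}{19} = \frac{2392}{19}$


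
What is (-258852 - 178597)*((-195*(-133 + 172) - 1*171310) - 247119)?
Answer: 186368147266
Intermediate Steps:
(-258852 - 178597)*((-195*(-133 + 172) - 1*171310) - 247119) = -437449*((-195*39 - 171310) - 247119) = -437449*((-7605 - 171310) - 247119) = -437449*(-178915 - 247119) = -437449*(-426034) = 186368147266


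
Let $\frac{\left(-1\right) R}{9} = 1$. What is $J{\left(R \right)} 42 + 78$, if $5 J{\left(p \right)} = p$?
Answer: $\frac{12}{5} \approx 2.4$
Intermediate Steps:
$R = -9$ ($R = \left(-9\right) 1 = -9$)
$J{\left(p \right)} = \frac{p}{5}$
$J{\left(R \right)} 42 + 78 = \frac{1}{5} \left(-9\right) 42 + 78 = \left(- \frac{9}{5}\right) 42 + 78 = - \frac{378}{5} + 78 = \frac{12}{5}$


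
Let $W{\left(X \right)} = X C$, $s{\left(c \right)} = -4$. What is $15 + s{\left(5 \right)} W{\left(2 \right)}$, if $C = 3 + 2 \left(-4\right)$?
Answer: $55$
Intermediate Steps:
$C = -5$ ($C = 3 - 8 = -5$)
$W{\left(X \right)} = - 5 X$ ($W{\left(X \right)} = X \left(-5\right) = - 5 X$)
$15 + s{\left(5 \right)} W{\left(2 \right)} = 15 - 4 \left(\left(-5\right) 2\right) = 15 - -40 = 15 + 40 = 55$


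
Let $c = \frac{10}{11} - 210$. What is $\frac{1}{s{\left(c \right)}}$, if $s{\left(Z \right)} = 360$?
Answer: $\frac{1}{360} \approx 0.0027778$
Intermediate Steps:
$c = - \frac{2300}{11}$ ($c = 10 \cdot \frac{1}{11} - 210 = \frac{10}{11} - 210 = - \frac{2300}{11} \approx -209.09$)
$\frac{1}{s{\left(c \right)}} = \frac{1}{360}$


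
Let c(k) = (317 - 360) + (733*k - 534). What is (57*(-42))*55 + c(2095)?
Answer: 1403388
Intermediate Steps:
c(k) = -577 + 733*k (c(k) = -43 + (-534 + 733*k) = -577 + 733*k)
(57*(-42))*55 + c(2095) = (57*(-42))*55 + (-577 + 733*2095) = -2394*55 + (-577 + 1535635) = -131670 + 1535058 = 1403388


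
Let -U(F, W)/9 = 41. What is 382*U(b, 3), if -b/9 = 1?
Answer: -140958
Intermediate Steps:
b = -9 (b = -9*1 = -9)
U(F, W) = -369 (U(F, W) = -9*41 = -369)
382*U(b, 3) = 382*(-369) = -140958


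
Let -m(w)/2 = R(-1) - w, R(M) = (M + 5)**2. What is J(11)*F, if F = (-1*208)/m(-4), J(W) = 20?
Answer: 104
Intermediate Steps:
R(M) = (5 + M)**2
m(w) = -32 + 2*w (m(w) = -2*((5 - 1)**2 - w) = -2*(4**2 - w) = -2*(16 - w) = -32 + 2*w)
F = 26/5 (F = (-1*208)/(-32 + 2*(-4)) = -208/(-32 - 8) = -208/(-40) = -208*(-1/40) = 26/5 ≈ 5.2000)
J(11)*F = 20*(26/5) = 104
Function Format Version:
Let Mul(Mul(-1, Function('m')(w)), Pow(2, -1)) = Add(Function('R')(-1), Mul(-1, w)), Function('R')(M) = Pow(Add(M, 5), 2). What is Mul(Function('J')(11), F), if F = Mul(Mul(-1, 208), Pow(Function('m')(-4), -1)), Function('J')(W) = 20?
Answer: 104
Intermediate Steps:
Function('R')(M) = Pow(Add(5, M), 2)
Function('m')(w) = Add(-32, Mul(2, w)) (Function('m')(w) = Mul(-2, Add(Pow(Add(5, -1), 2), Mul(-1, w))) = Mul(-2, Add(Pow(4, 2), Mul(-1, w))) = Mul(-2, Add(16, Mul(-1, w))) = Add(-32, Mul(2, w)))
F = Rational(26, 5) (F = Mul(Mul(-1, 208), Pow(Add(-32, Mul(2, -4)), -1)) = Mul(-208, Pow(Add(-32, -8), -1)) = Mul(-208, Pow(-40, -1)) = Mul(-208, Rational(-1, 40)) = Rational(26, 5) ≈ 5.2000)
Mul(Function('J')(11), F) = Mul(20, Rational(26, 5)) = 104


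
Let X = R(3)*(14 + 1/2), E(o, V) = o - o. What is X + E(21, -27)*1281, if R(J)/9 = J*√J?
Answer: 783*√3/2 ≈ 678.10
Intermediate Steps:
R(J) = 9*J^(3/2) (R(J) = 9*(J*√J) = 9*J^(3/2))
E(o, V) = 0
X = 783*√3/2 (X = (9*3^(3/2))*(14 + 1/2) = (9*(3*√3))*(14 + ½) = (27*√3)*(29/2) = 783*√3/2 ≈ 678.10)
X + E(21, -27)*1281 = 783*√3/2 + 0*1281 = 783*√3/2 + 0 = 783*√3/2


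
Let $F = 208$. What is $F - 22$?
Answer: $186$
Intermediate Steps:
$F - 22 = 208 - 22 = 186$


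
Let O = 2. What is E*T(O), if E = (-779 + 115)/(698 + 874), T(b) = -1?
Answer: 166/393 ≈ 0.42239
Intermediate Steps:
E = -166/393 (E = -664/1572 = -664*1/1572 = -166/393 ≈ -0.42239)
E*T(O) = -166/393*(-1) = 166/393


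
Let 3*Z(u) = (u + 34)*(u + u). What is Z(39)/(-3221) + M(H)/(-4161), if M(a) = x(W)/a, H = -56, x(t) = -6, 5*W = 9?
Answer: -73713949/125090756 ≈ -0.58928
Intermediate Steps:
W = 9/5 (W = (1/5)*9 = 9/5 ≈ 1.8000)
Z(u) = 2*u*(34 + u)/3 (Z(u) = ((u + 34)*(u + u))/3 = ((34 + u)*(2*u))/3 = (2*u*(34 + u))/3 = 2*u*(34 + u)/3)
M(a) = -6/a
Z(39)/(-3221) + M(H)/(-4161) = ((2/3)*39*(34 + 39))/(-3221) - 6/(-56)/(-4161) = ((2/3)*39*73)*(-1/3221) - 6*(-1/56)*(-1/4161) = 1898*(-1/3221) + (3/28)*(-1/4161) = -1898/3221 - 1/38836 = -73713949/125090756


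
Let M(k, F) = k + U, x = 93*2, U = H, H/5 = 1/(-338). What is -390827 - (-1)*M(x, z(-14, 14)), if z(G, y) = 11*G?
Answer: -132036663/338 ≈ -3.9064e+5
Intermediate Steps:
H = -5/338 (H = 5/(-338) = 5*(-1/338) = -5/338 ≈ -0.014793)
U = -5/338 ≈ -0.014793
x = 186
M(k, F) = -5/338 + k (M(k, F) = k - 5/338 = -5/338 + k)
-390827 - (-1)*M(x, z(-14, 14)) = -390827 - (-1)*(-5/338 + 186) = -390827 - (-1)*62863/338 = -390827 - 1*(-62863/338) = -390827 + 62863/338 = -132036663/338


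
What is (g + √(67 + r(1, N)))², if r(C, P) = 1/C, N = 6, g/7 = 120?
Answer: 705668 + 3360*√17 ≈ 7.1952e+5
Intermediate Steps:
g = 840 (g = 7*120 = 840)
(g + √(67 + r(1, N)))² = (840 + √(67 + 1/1))² = (840 + √(67 + 1))² = (840 + √68)² = (840 + 2*√17)²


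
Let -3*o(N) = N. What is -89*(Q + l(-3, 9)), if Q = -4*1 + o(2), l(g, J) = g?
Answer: 2047/3 ≈ 682.33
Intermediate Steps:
o(N) = -N/3
Q = -14/3 (Q = -4*1 - ⅓*2 = -4 - ⅔ = -14/3 ≈ -4.6667)
-89*(Q + l(-3, 9)) = -89*(-14/3 - 3) = -89*(-23/3) = 2047/3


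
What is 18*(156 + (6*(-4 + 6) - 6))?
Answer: 2916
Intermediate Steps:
18*(156 + (6*(-4 + 6) - 6)) = 18*(156 + (6*2 - 6)) = 18*(156 + (12 - 6)) = 18*(156 + 6) = 18*162 = 2916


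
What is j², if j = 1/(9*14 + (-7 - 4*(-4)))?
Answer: 1/18225 ≈ 5.4870e-5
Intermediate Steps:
j = 1/135 (j = 1/(126 + (-7 + 16)) = 1/(126 + 9) = 1/135 ≈ 0.0074074)
j² = (1/135)² = 1/18225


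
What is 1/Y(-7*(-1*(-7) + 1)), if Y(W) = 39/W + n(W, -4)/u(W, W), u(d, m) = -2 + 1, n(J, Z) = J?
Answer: 56/3097 ≈ 0.018082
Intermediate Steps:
u(d, m) = -1
Y(W) = -W + 39/W (Y(W) = 39/W + W/(-1) = 39/W + W*(-1) = 39/W - W = -W + 39/W)
1/Y(-7*(-1*(-7) + 1)) = 1/(-(-7)*(-1*(-7) + 1) + 39/((-7*(-1*(-7) + 1)))) = 1/(-(-7)*(7 + 1) + 39/((-7*(7 + 1)))) = 1/(-(-7)*8 + 39/((-7*8))) = 1/(-1*(-56) + 39/(-56)) = 1/(56 + 39*(-1/56)) = 1/(56 - 39/56) = 1/(3097/56) = 56/3097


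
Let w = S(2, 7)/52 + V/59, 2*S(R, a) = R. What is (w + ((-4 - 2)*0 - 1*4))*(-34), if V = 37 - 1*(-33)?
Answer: 145741/1534 ≈ 95.007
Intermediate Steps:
S(R, a) = R/2
V = 70 (V = 37 + 33 = 70)
w = 3699/3068 (w = ((½)*2)/52 + 70/59 = 1*(1/52) + 70*(1/59) = 1/52 + 70/59 = 3699/3068 ≈ 1.2057)
(w + ((-4 - 2)*0 - 1*4))*(-34) = (3699/3068 + ((-4 - 2)*0 - 1*4))*(-34) = (3699/3068 + (-6*0 - 4))*(-34) = (3699/3068 + (0 - 4))*(-34) = (3699/3068 - 4)*(-34) = -8573/3068*(-34) = 145741/1534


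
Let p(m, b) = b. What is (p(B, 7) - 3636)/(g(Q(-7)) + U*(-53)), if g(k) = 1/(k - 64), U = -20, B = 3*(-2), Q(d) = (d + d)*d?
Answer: -123386/36041 ≈ -3.4235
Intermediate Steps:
Q(d) = 2*d² (Q(d) = (2*d)*d = 2*d²)
B = -6
g(k) = 1/(-64 + k)
(p(B, 7) - 3636)/(g(Q(-7)) + U*(-53)) = (7 - 3636)/(1/(-64 + 2*(-7)²) - 20*(-53)) = -3629/(1/(-64 + 2*49) + 1060) = -3629/(1/(-64 + 98) + 1060) = -3629/(1/34 + 1060) = -3629/36041/34 = -3629*34/36041 = -123386/36041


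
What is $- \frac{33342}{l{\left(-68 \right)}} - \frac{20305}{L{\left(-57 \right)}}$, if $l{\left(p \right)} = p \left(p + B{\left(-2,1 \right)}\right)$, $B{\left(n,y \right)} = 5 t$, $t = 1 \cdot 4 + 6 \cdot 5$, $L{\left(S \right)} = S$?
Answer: $\frac{23789329}{65892} \approx 361.04$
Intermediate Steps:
$t = 34$ ($t = 4 + 30 = 34$)
$B{\left(n,y \right)} = 170$ ($B{\left(n,y \right)} = 5 \cdot 34 = 170$)
$l{\left(p \right)} = p \left(170 + p\right)$ ($l{\left(p \right)} = p \left(p + 170\right) = p \left(170 + p\right)$)
$- \frac{33342}{l{\left(-68 \right)}} - \frac{20305}{L{\left(-57 \right)}} = - \frac{33342}{\left(-68\right) \left(170 - 68\right)} - \frac{20305}{-57} = - \frac{33342}{\left(-68\right) 102} - - \frac{20305}{57} = - \frac{33342}{-6936} + \frac{20305}{57} = \left(-33342\right) \left(- \frac{1}{6936}\right) + \frac{20305}{57} = \frac{5557}{1156} + \frac{20305}{57} = \frac{23789329}{65892}$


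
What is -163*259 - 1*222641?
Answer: -264858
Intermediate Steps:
-163*259 - 1*222641 = -42217 - 222641 = -264858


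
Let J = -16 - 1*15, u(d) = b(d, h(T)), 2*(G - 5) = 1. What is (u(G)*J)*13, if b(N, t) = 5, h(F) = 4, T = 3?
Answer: -2015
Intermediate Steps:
G = 11/2 (G = 5 + (½)*1 = 5 + ½ = 11/2 ≈ 5.5000)
u(d) = 5
J = -31 (J = -16 - 15 = -31)
(u(G)*J)*13 = (5*(-31))*13 = -155*13 = -2015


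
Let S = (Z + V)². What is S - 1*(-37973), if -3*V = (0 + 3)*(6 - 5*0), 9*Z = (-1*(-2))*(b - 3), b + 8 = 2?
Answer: 38037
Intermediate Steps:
b = -6 (b = -8 + 2 = -6)
Z = -2 (Z = ((-1*(-2))*(-6 - 3))/9 = (2*(-9))/9 = (⅑)*(-18) = -2)
V = -6 (V = -(0 + 3)*(6 - 5*0)/3 = -(6 + 0) = -6 ≈ -6.0000)
S = 64 (S = (-2 - 6)² = (-8)² = 64)
S - 1*(-37973) = 64 - 1*(-37973) = 64 + 37973 = 38037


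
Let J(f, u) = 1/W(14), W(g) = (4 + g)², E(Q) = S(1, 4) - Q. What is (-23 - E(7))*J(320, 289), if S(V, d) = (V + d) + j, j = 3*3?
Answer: -5/54 ≈ -0.092593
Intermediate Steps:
j = 9
S(V, d) = 9 + V + d (S(V, d) = (V + d) + 9 = 9 + V + d)
E(Q) = 14 - Q (E(Q) = (9 + 1 + 4) - Q = 14 - Q)
J(f, u) = 1/324 (J(f, u) = 1/((4 + 14)²) = 1/(18²) = 1/324)
(-23 - E(7))*J(320, 289) = (-23 - (14 - 1*7))*(1/324) = (-23 - (14 - 7))*(1/324) = (-23 - 1*7)*(1/324) = (-23 - 7)*(1/324) = -30*1/324 = -5/54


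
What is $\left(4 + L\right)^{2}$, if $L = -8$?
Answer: $16$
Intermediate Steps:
$\left(4 + L\right)^{2} = \left(4 - 8\right)^{2} = \left(-4\right)^{2} = 16$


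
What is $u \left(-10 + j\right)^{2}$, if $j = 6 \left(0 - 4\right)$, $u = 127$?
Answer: $146812$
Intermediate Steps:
$j = -24$ ($j = 6 \left(-4\right) = -24$)
$u \left(-10 + j\right)^{2} = 127 \left(-10 - 24\right)^{2} = 127 \left(-34\right)^{2} = 127 \cdot 1156 = 146812$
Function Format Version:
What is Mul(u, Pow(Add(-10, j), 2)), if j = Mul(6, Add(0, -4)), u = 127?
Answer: 146812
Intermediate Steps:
j = -24 (j = Mul(6, -4) = -24)
Mul(u, Pow(Add(-10, j), 2)) = Mul(127, Pow(Add(-10, -24), 2)) = Mul(127, Pow(-34, 2)) = Mul(127, 1156) = 146812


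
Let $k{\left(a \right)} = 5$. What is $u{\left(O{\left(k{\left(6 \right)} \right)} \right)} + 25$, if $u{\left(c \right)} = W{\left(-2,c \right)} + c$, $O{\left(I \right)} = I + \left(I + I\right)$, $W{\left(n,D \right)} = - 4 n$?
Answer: $48$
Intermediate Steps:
$O{\left(I \right)} = 3 I$ ($O{\left(I \right)} = I + 2 I = 3 I$)
$u{\left(c \right)} = 8 + c$ ($u{\left(c \right)} = \left(-4\right) \left(-2\right) + c = 8 + c$)
$u{\left(O{\left(k{\left(6 \right)} \right)} \right)} + 25 = \left(8 + 3 \cdot 5\right) + 25 = \left(8 + 15\right) + 25 = 23 + 25 = 48$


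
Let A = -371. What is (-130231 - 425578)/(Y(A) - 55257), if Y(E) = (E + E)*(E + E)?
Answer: -555809/495307 ≈ -1.1222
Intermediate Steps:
Y(E) = 4*E² (Y(E) = (2*E)*(2*E) = 4*E²)
(-130231 - 425578)/(Y(A) - 55257) = (-130231 - 425578)/(4*(-371)² - 55257) = -555809/(4*137641 - 55257) = -555809/(550564 - 55257) = -555809/495307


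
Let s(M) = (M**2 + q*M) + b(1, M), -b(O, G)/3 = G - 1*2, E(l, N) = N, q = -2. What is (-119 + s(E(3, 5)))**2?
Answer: 12769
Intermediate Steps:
b(O, G) = 6 - 3*G (b(O, G) = -3*(G - 1*2) = -3*(G - 2) = -3*(-2 + G) = 6 - 3*G)
s(M) = 6 + M**2 - 5*M (s(M) = (M**2 - 2*M) + (6 - 3*M) = 6 + M**2 - 5*M)
(-119 + s(E(3, 5)))**2 = (-119 + (6 + 5**2 - 5*5))**2 = (-119 + (6 + 25 - 25))**2 = (-119 + 6)**2 = (-113)**2 = 12769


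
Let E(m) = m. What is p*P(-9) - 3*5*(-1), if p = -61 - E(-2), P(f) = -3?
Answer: 192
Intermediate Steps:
p = -59 (p = -61 - 1*(-2) = -61 + 2 = -59)
p*P(-9) - 3*5*(-1) = -59*(-3) - 3*5*(-1) = 177 - 15*(-1) = 177 + 15 = 192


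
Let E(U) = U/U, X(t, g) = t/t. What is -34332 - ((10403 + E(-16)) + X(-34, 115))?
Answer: -44737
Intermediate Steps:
X(t, g) = 1
E(U) = 1
-34332 - ((10403 + E(-16)) + X(-34, 115)) = -34332 - ((10403 + 1) + 1) = -34332 - (10404 + 1) = -34332 - 1*10405 = -34332 - 10405 = -44737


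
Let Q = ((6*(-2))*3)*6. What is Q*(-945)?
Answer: 204120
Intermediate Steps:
Q = -216 (Q = -12*3*6 = -36*6 = -216)
Q*(-945) = -216*(-945) = 204120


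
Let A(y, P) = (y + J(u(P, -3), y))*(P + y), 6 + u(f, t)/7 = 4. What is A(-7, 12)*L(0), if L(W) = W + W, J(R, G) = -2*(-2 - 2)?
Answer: 0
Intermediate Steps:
u(f, t) = -14 (u(f, t) = -42 + 7*4 = -42 + 28 = -14)
J(R, G) = 8 (J(R, G) = -2*(-4) = 8)
A(y, P) = (8 + y)*(P + y) (A(y, P) = (y + 8)*(P + y) = (8 + y)*(P + y))
L(W) = 2*W
A(-7, 12)*L(0) = ((-7)**2 + 8*12 + 8*(-7) + 12*(-7))*(2*0) = (49 + 96 - 56 - 84)*0 = 5*0 = 0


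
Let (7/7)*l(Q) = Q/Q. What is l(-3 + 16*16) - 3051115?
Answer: -3051114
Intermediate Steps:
l(Q) = 1 (l(Q) = Q/Q = 1)
l(-3 + 16*16) - 3051115 = 1 - 3051115 = -3051114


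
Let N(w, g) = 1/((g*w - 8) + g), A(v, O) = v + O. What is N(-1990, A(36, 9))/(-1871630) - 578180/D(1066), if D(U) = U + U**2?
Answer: -48432755647798389/95279120334631090 ≈ -0.50832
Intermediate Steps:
A(v, O) = O + v
N(w, g) = 1/(-8 + g + g*w) (N(w, g) = 1/((-8 + g*w) + g) = 1/(-8 + g + g*w))
N(-1990, A(36, 9))/(-1871630) - 578180/D(1066) = 1/((-8 + (9 + 36) + (9 + 36)*(-1990))*(-1871630)) - 578180*1/(1066*(1 + 1066)) = -1/1871630/(-8 + 45 + 45*(-1990)) - 578180/(1066*1067) = -1/1871630/(-8 + 45 - 89550) - 578180/1137422 = -1/1871630/(-89513) - 578180*1/1137422 = -1/89513*(-1/1871630) - 289090/568711 = 1/167535216190 - 289090/568711 = -48432755647798389/95279120334631090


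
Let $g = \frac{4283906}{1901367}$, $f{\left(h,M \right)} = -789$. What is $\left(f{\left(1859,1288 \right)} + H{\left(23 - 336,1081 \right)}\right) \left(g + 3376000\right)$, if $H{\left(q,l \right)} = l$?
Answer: $\frac{1874353628564552}{1901367} \approx 9.8579 \cdot 10^{8}$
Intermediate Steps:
$g = \frac{4283906}{1901367}$ ($g = 4283906 \cdot \frac{1}{1901367} = \frac{4283906}{1901367} \approx 2.2531$)
$\left(f{\left(1859,1288 \right)} + H{\left(23 - 336,1081 \right)}\right) \left(g + 3376000\right) = \left(-789 + 1081\right) \left(\frac{4283906}{1901367} + 3376000\right) = 292 \cdot \frac{6419019275906}{1901367} = \frac{1874353628564552}{1901367}$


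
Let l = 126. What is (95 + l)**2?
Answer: 48841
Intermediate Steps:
(95 + l)**2 = (95 + 126)**2 = 221**2 = 48841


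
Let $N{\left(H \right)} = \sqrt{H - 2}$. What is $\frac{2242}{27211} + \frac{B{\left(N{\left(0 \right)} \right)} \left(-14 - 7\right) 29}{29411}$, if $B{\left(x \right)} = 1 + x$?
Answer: $\frac{49367963}{800302721} - \frac{609 i \sqrt{2}}{29411} \approx 0.061687 - 0.029283 i$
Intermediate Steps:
$N{\left(H \right)} = \sqrt{-2 + H}$
$\frac{2242}{27211} + \frac{B{\left(N{\left(0 \right)} \right)} \left(-14 - 7\right) 29}{29411} = \frac{2242}{27211} + \frac{\left(1 + \sqrt{-2 + 0}\right) \left(-14 - 7\right) 29}{29411} = 2242 \cdot \frac{1}{27211} + \left(1 + \sqrt{-2}\right) \left(-21\right) 29 \cdot \frac{1}{29411} = \frac{2242}{27211} + \left(1 + i \sqrt{2}\right) \left(-21\right) 29 \cdot \frac{1}{29411} = \frac{2242}{27211} + \left(-21 - 21 i \sqrt{2}\right) 29 \cdot \frac{1}{29411} = \frac{2242}{27211} + \left(-609 - 609 i \sqrt{2}\right) \frac{1}{29411} = \frac{2242}{27211} - \left(\frac{609}{29411} + \frac{609 i \sqrt{2}}{29411}\right) = \frac{49367963}{800302721} - \frac{609 i \sqrt{2}}{29411}$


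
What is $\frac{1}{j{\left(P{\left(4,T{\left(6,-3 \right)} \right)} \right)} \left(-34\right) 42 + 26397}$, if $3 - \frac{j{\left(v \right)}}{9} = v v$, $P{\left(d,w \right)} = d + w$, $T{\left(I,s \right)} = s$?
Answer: $\frac{1}{693} \approx 0.001443$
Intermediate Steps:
$j{\left(v \right)} = 27 - 9 v^{2}$ ($j{\left(v \right)} = 27 - 9 v v = 27 - 9 v^{2}$)
$\frac{1}{j{\left(P{\left(4,T{\left(6,-3 \right)} \right)} \right)} \left(-34\right) 42 + 26397} = \frac{1}{\left(27 - 9 \left(4 - 3\right)^{2}\right) \left(-34\right) 42 + 26397} = \frac{1}{\left(27 - 9 \cdot 1^{2}\right) \left(-34\right) 42 + 26397} = \frac{1}{\left(27 - 9\right) \left(-34\right) 42 + 26397} = \frac{1}{18 \left(-34\right) 42 + 26397} = \frac{1}{\left(-612\right) 42 + 26397} = \frac{1}{-25704 + 26397} = \frac{1}{693}$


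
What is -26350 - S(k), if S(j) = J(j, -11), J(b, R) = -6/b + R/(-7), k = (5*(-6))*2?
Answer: -1844617/70 ≈ -26352.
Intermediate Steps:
k = -60 (k = -30*2 = -60)
J(b, R) = -6/b - R/7 (J(b, R) = -6/b + R*(-⅐) = -6/b - R/7)
S(j) = 11/7 - 6/j (S(j) = -6/j - ⅐*(-11) = -6/j + 11/7 = 11/7 - 6/j)
-26350 - S(k) = -26350 - (11/7 - 6/(-60)) = -26350 - (11/7 - 6*(-1/60)) = -26350 - (11/7 + ⅒) = -26350 - 1*117/70 = -26350 - 117/70 = -1844617/70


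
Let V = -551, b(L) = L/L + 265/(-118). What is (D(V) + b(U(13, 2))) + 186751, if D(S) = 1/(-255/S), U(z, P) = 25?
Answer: 5619365123/30090 ≈ 1.8675e+5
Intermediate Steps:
b(L) = -147/118 (b(L) = 1 + 265*(-1/118) = 1 - 265/118 = -147/118)
D(S) = -S/255
(D(V) + b(U(13, 2))) + 186751 = (-1/255*(-551) - 147/118) + 186751 = (551/255 - 147/118) + 186751 = 27533/30090 + 186751 = 5619365123/30090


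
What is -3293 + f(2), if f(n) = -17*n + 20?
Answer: -3307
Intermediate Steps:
f(n) = 20 - 17*n
-3293 + f(2) = -3293 + (20 - 17*2) = -3293 + (20 - 34) = -3293 - 14 = -3307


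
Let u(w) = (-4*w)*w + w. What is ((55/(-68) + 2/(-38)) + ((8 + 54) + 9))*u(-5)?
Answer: -9514995/1292 ≈ -7364.5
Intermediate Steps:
u(w) = w - 4*w² (u(w) = -4*w² + w = w - 4*w²)
((55/(-68) + 2/(-38)) + ((8 + 54) + 9))*u(-5) = ((55/(-68) + 2/(-38)) + ((8 + 54) + 9))*(-5*(1 - 4*(-5))) = ((55*(-1/68) + 2*(-1/38)) + (62 + 9))*(-5*(1 + 20)) = ((-55/68 - 1/19) + 71)*(-5*21) = (-1113/1292 + 71)*(-105) = (90619/1292)*(-105) = -9514995/1292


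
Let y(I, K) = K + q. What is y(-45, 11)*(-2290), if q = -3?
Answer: -18320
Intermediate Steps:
y(I, K) = -3 + K (y(I, K) = K - 3 = -3 + K)
y(-45, 11)*(-2290) = (-3 + 11)*(-2290) = 8*(-2290) = -18320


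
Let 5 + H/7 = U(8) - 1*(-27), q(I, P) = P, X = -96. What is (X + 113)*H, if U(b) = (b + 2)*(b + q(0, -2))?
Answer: 9758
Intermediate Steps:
U(b) = (-2 + b)*(2 + b) (U(b) = (b + 2)*(b - 2) = (2 + b)*(-2 + b) = (-2 + b)*(2 + b))
H = 574 (H = -35 + 7*((-4 + 8²) - 1*(-27)) = -35 + 7*((-4 + 64) + 27) = -35 + 7*(60 + 27) = -35 + 7*87 = -35 + 609 = 574)
(X + 113)*H = (-96 + 113)*574 = 17*574 = 9758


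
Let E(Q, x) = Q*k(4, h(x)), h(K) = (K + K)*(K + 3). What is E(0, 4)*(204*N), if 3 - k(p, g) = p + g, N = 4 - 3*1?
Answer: 0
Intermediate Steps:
N = 1 (N = 4 - 3 = 1)
h(K) = 2*K*(3 + K) (h(K) = (2*K)*(3 + K) = 2*K*(3 + K))
k(p, g) = 3 - g - p (k(p, g) = 3 - (p + g) = 3 - (g + p) = 3 + (-g - p) = 3 - g - p)
E(Q, x) = Q*(-1 - 2*x*(3 + x)) (E(Q, x) = Q*(3 - 2*x*(3 + x) - 1*4) = Q*(3 - 2*x*(3 + x) - 4) = Q*(-1 - 2*x*(3 + x)))
E(0, 4)*(204*N) = (-1*0*(1 + 2*4*(3 + 4)))*(204*1) = -1*0*(1 + 2*4*7)*204 = -1*0*(1 + 56)*204 = -1*0*57*204 = 0*204 = 0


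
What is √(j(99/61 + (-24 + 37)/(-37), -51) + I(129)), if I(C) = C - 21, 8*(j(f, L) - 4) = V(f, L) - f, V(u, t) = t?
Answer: √8595987630/9028 ≈ 10.270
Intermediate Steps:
j(f, L) = 4 - f/8 + L/8 (j(f, L) = 4 + (L - f)/8 = 4 + (-f/8 + L/8) = 4 - f/8 + L/8)
I(C) = -21 + C
√(j(99/61 + (-24 + 37)/(-37), -51) + I(129)) = √((4 - (99/61 + (-24 + 37)/(-37))/8 + (⅛)*(-51)) + (-21 + 129)) = √((4 - (99*(1/61) + 13*(-1/37))/8 - 51/8) + 108) = √((4 - (99/61 - 13/37)/8 - 51/8) + 108) = √((4 - ⅛*2870/2257 - 51/8) + 108) = √((4 - 1435/9028 - 51/8) + 108) = √(-45753/18056 + 108) = √(1904295/18056) = √8595987630/9028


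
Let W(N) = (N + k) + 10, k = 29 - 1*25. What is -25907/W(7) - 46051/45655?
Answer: -169107308/136965 ≈ -1234.7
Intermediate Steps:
k = 4 (k = 29 - 25 = 4)
W(N) = 14 + N (W(N) = (N + 4) + 10 = (4 + N) + 10 = 14 + N)
-25907/W(7) - 46051/45655 = -25907/(14 + 7) - 46051/45655 = -25907/21 - 46051*1/45655 = -25907*1/21 - 46051/45655 = -3701/3 - 46051/45655 = -169107308/136965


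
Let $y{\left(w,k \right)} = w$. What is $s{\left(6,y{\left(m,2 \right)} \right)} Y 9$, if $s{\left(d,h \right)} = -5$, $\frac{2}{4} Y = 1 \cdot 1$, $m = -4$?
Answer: $-90$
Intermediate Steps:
$Y = 2$ ($Y = 2 \cdot 1 \cdot 1 = 2 \cdot 1 = 2$)
$s{\left(6,y{\left(m,2 \right)} \right)} Y 9 = \left(-5\right) 2 \cdot 9 = \left(-10\right) 9 = -90$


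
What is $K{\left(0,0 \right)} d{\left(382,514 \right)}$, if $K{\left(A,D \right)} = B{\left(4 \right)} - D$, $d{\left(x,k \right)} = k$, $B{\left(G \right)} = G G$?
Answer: $8224$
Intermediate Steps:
$B{\left(G \right)} = G^{2}$
$K{\left(A,D \right)} = 16 - D$ ($K{\left(A,D \right)} = 4^{2} - D = 16 - D$)
$K{\left(0,0 \right)} d{\left(382,514 \right)} = \left(16 - 0\right) 514 = \left(16 + 0\right) 514 = 16 \cdot 514 = 8224$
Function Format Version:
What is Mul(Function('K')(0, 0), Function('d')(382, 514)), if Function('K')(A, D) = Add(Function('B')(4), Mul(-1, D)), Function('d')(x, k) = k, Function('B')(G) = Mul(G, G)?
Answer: 8224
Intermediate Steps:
Function('B')(G) = Pow(G, 2)
Function('K')(A, D) = Add(16, Mul(-1, D)) (Function('K')(A, D) = Add(Pow(4, 2), Mul(-1, D)) = Add(16, Mul(-1, D)))
Mul(Function('K')(0, 0), Function('d')(382, 514)) = Mul(Add(16, Mul(-1, 0)), 514) = Mul(Add(16, 0), 514) = Mul(16, 514) = 8224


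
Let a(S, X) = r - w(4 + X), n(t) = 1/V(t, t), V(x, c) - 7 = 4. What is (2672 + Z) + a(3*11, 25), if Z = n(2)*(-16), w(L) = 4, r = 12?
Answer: 29464/11 ≈ 2678.5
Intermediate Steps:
V(x, c) = 11 (V(x, c) = 7 + 4 = 11)
n(t) = 1/11
a(S, X) = 8 (a(S, X) = 12 - 1*4 = 12 - 4 = 8)
Z = -16/11 (Z = (1/11)*(-16) = -16/11 ≈ -1.4545)
(2672 + Z) + a(3*11, 25) = (2672 - 16/11) + 8 = 29376/11 + 8 = 29464/11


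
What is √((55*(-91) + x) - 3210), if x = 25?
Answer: 3*I*√910 ≈ 90.499*I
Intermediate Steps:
√((55*(-91) + x) - 3210) = √((55*(-91) + 25) - 3210) = √((-5005 + 25) - 3210) = √(-4980 - 3210) = √(-8190) = 3*I*√910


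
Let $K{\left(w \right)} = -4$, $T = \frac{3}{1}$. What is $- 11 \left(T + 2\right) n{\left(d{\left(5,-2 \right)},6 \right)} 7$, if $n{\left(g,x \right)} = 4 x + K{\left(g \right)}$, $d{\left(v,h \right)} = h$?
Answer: $-7700$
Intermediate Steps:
$T = 3$ ($T = 3 \cdot 1 = 3$)
$n{\left(g,x \right)} = -4 + 4 x$ ($n{\left(g,x \right)} = 4 x - 4 = -4 + 4 x$)
$- 11 \left(T + 2\right) n{\left(d{\left(5,-2 \right)},6 \right)} 7 = - 11 \left(3 + 2\right) \left(-4 + 4 \cdot 6\right) 7 = - 11 \cdot 5 \left(-4 + 24\right) 7 = - 11 \cdot 5 \cdot 20 \cdot 7 = \left(-11\right) 100 \cdot 7 = \left(-1100\right) 7 = -7700$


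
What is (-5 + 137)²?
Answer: 17424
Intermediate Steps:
(-5 + 137)² = 132² = 17424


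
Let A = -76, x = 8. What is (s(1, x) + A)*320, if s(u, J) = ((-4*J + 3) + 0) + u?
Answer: -33280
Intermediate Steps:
s(u, J) = 3 + u - 4*J (s(u, J) = ((3 - 4*J) + 0) + u = (3 - 4*J) + u = 3 + u - 4*J)
(s(1, x) + A)*320 = ((3 + 1 - 4*8) - 76)*320 = ((3 + 1 - 32) - 76)*320 = (-28 - 76)*320 = -104*320 = -33280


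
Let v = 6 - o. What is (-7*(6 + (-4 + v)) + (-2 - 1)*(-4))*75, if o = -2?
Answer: -4350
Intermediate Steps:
v = 8 (v = 6 - 1*(-2) = 6 + 2 = 8)
(-7*(6 + (-4 + v)) + (-2 - 1)*(-4))*75 = (-7*(6 + (-4 + 8)) + (-2 - 1)*(-4))*75 = (-7*(6 + 4) - 3*(-4))*75 = (-7*10 + 12)*75 = (-70 + 12)*75 = -58*75 = -4350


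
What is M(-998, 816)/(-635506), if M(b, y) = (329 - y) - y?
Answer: 1303/635506 ≈ 0.0020503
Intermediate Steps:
M(b, y) = 329 - 2*y
M(-998, 816)/(-635506) = (329 - 2*816)/(-635506) = (329 - 1632)*(-1/635506) = -1303*(-1/635506) = 1303/635506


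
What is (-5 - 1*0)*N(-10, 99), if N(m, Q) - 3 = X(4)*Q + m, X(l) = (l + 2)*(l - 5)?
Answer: 3005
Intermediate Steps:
X(l) = (-5 + l)*(2 + l) (X(l) = (2 + l)*(-5 + l) = (-5 + l)*(2 + l))
N(m, Q) = 3 + m - 6*Q (N(m, Q) = 3 + ((-10 + 4**2 - 3*4)*Q + m) = 3 + ((-10 + 16 - 12)*Q + m) = 3 + (-6*Q + m) = 3 + (m - 6*Q) = 3 + m - 6*Q)
(-5 - 1*0)*N(-10, 99) = (-5 - 1*0)*(3 - 10 - 6*99) = (-5 + 0)*(3 - 10 - 594) = -5*(-601) = 3005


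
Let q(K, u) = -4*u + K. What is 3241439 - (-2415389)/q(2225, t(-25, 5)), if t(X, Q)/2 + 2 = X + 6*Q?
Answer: 7136822628/2201 ≈ 3.2425e+6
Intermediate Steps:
t(X, Q) = -4 + 2*X + 12*Q (t(X, Q) = -4 + 2*(X + 6*Q) = -4 + (2*X + 12*Q) = -4 + 2*X + 12*Q)
q(K, u) = K - 4*u
3241439 - (-2415389)/q(2225, t(-25, 5)) = 3241439 - (-2415389)/(2225 - 4*(-4 + 2*(-25) + 12*5)) = 3241439 - (-2415389)/(2225 - 4*(-4 - 50 + 60)) = 3241439 - (-2415389)/(2225 - 4*6) = 3241439 - (-2415389)/(2225 - 24) = 3241439 - (-2415389)/2201 = 3241439 - 1*(-2415389/2201) = 3241439 + 2415389/2201 = 7136822628/2201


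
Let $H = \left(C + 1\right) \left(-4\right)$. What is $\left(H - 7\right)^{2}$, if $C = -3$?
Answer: $1$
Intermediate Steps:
$H = 8$ ($H = \left(-3 + 1\right) \left(-4\right) = \left(-2\right) \left(-4\right) = 8$)
$\left(H - 7\right)^{2} = \left(8 - 7\right)^{2} = 1^{2} = 1$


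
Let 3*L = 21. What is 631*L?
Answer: 4417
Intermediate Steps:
L = 7 (L = (1/3)*21 = 7)
631*L = 631*7 = 4417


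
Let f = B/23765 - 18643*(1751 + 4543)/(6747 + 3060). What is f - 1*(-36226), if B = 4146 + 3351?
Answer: 38465743457/1585465 ≈ 24262.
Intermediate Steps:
B = 7497
f = -18969311633/1585465 (f = 7497/23765 - 18643*(1751 + 4543)/(6747 + 3060) = 7497*(1/23765) - 18643/(9807/6294) = 153/485 - 18643/(9807*(1/6294)) = 153/485 - 18643/3269/2098 = 153/485 - 18643*2098/3269 = 153/485 - 39113014/3269 = -18969311633/1585465 ≈ -11965.)
f - 1*(-36226) = -18969311633/1585465 - 1*(-36226) = -18969311633/1585465 + 36226 = 38465743457/1585465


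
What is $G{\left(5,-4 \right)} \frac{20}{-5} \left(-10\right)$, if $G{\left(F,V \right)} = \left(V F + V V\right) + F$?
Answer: $40$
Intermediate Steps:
$G{\left(F,V \right)} = F + V^{2} + F V$ ($G{\left(F,V \right)} = \left(F V + V^{2}\right) + F = \left(V^{2} + F V\right) + F = F + V^{2} + F V$)
$G{\left(5,-4 \right)} \frac{20}{-5} \left(-10\right) = \left(5 + \left(-4\right)^{2} + 5 \left(-4\right)\right) \frac{20}{-5} \left(-10\right) = \left(5 + 16 - 20\right) 20 \left(- \frac{1}{5}\right) \left(-10\right) = 1 \left(-4\right) \left(-10\right) = \left(-4\right) \left(-10\right) = 40$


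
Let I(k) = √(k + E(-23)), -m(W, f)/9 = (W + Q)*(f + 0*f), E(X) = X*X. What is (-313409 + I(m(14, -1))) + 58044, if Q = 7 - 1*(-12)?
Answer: -255365 + √826 ≈ -2.5534e+5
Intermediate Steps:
E(X) = X²
Q = 19 (Q = 7 + 12 = 19)
m(W, f) = -9*f*(19 + W) (m(W, f) = -9*(W + 19)*(f + 0*f) = -9*(19 + W)*(f + 0) = -9*(19 + W)*f = -9*f*(19 + W))
I(k) = √(529 + k) (I(k) = √(k + (-23)²) = √(k + 529) = √(529 + k))
(-313409 + I(m(14, -1))) + 58044 = (-313409 + √(529 - 9*(-1)*(19 + 14))) + 58044 = (-313409 + √(529 - 9*(-1)*33)) + 58044 = (-313409 + √(529 + 297)) + 58044 = (-313409 + √826) + 58044 = -255365 + √826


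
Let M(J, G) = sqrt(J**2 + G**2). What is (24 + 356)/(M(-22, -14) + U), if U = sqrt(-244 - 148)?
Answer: 190/(sqrt(170) + 7*I*sqrt(2)) ≈ 9.2437 - 7.0183*I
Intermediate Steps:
U = 14*I*sqrt(2) (U = sqrt(-392) = 14*I*sqrt(2) ≈ 19.799*I)
M(J, G) = sqrt(G**2 + J**2)
(24 + 356)/(M(-22, -14) + U) = (24 + 356)/(sqrt((-14)**2 + (-22)**2) + 14*I*sqrt(2)) = 380/(sqrt(196 + 484) + 14*I*sqrt(2)) = 380/(sqrt(680) + 14*I*sqrt(2)) = 380/(2*sqrt(170) + 14*I*sqrt(2))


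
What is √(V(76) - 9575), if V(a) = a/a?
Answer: I*√9574 ≈ 97.847*I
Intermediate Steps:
V(a) = 1
√(V(76) - 9575) = √(1 - 9575) = √(-9574) = I*√9574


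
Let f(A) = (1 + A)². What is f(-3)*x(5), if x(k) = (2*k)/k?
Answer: 8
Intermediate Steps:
x(k) = 2
f(-3)*x(5) = (1 - 3)²*2 = (-2)²*2 = 4*2 = 8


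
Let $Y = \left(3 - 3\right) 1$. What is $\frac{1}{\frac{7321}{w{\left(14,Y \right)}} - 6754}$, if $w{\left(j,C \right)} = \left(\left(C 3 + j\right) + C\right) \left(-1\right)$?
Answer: $- \frac{14}{101877} \approx -0.00013742$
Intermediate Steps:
$Y = 0$ ($Y = 0 \cdot 1 = 0$)
$w{\left(j,C \right)} = - j - 4 C$ ($w{\left(j,C \right)} = \left(\left(3 C + j\right) + C\right) \left(-1\right) = \left(\left(j + 3 C\right) + C\right) \left(-1\right) = \left(j + 4 C\right) \left(-1\right) = - j - 4 C$)
$\frac{1}{\frac{7321}{w{\left(14,Y \right)}} - 6754} = \frac{1}{\frac{7321}{\left(-1\right) 14 - 0} - 6754} = \frac{1}{\frac{7321}{-14 + 0} - 6754} = \frac{1}{\frac{7321}{-14} - 6754} = \frac{1}{7321 \left(- \frac{1}{14}\right) - 6754} = \frac{1}{- \frac{7321}{14} - 6754} = \frac{1}{- \frac{101877}{14}} = - \frac{14}{101877}$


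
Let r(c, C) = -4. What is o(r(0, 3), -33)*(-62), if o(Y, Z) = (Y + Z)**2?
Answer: -84878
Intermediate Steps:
o(r(0, 3), -33)*(-62) = (-4 - 33)**2*(-62) = (-37)**2*(-62) = 1369*(-62) = -84878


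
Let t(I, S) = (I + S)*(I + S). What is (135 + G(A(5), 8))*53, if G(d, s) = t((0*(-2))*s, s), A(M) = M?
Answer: 10547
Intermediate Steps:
t(I, S) = (I + S)²
G(d, s) = s² (G(d, s) = ((0*(-2))*s + s)² = (0*s + s)² = (0 + s)² = s²)
(135 + G(A(5), 8))*53 = (135 + 8²)*53 = (135 + 64)*53 = 199*53 = 10547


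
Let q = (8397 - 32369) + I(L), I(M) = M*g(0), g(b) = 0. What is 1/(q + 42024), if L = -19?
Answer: 1/18052 ≈ 5.5396e-5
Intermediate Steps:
I(M) = 0 (I(M) = M*0 = 0)
q = -23972 (q = (8397 - 32369) + 0 = -23972 + 0 = -23972)
1/(q + 42024) = 1/(-23972 + 42024) = 1/18052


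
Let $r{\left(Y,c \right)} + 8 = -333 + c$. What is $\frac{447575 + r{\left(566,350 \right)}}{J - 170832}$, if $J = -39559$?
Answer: $- \frac{447584}{210391} \approx -2.1274$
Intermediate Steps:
$r{\left(Y,c \right)} = -341 + c$ ($r{\left(Y,c \right)} = -8 + \left(-333 + c\right) = -341 + c$)
$\frac{447575 + r{\left(566,350 \right)}}{J - 170832} = \frac{447575 + \left(-341 + 350\right)}{-39559 - 170832} = \frac{447575 + 9}{-210391} = 447584 \left(- \frac{1}{210391}\right) = - \frac{447584}{210391}$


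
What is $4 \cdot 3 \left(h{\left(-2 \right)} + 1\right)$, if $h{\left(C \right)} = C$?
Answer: $-12$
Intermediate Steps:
$4 \cdot 3 \left(h{\left(-2 \right)} + 1\right) = 4 \cdot 3 \left(-2 + 1\right) = 12 \left(-1\right) = -12$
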